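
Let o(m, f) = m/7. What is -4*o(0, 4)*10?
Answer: 0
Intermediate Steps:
o(m, f) = m/7 (o(m, f) = m*(1/7) = m/7)
-4*o(0, 4)*10 = -4*0/7*10 = -4*0*10 = 0*10 = 0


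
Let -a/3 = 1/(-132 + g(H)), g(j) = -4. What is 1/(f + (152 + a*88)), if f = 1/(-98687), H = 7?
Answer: 1677679/258263862 ≈ 0.0064960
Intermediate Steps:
f = -1/98687 ≈ -1.0133e-5
a = 3/136 (a = -3/(-132 - 4) = -3/(-136) = -3*(-1/136) = 3/136 ≈ 0.022059)
1/(f + (152 + a*88)) = 1/(-1/98687 + (152 + (3/136)*88)) = 1/(-1/98687 + (152 + 33/17)) = 1/(-1/98687 + 2617/17) = 1/(258263862/1677679) = 1677679/258263862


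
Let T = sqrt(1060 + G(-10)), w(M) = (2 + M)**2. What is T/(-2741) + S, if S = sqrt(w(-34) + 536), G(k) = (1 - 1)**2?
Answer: 2*sqrt(390) - 2*sqrt(265)/2741 ≈ 39.485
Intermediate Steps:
G(k) = 0 (G(k) = 0**2 = 0)
S = 2*sqrt(390) (S = sqrt((2 - 34)**2 + 536) = sqrt((-32)**2 + 536) = sqrt(1024 + 536) = sqrt(1560) = 2*sqrt(390) ≈ 39.497)
T = 2*sqrt(265) (T = sqrt(1060 + 0) = sqrt(1060) = 2*sqrt(265) ≈ 32.558)
T/(-2741) + S = (2*sqrt(265))/(-2741) + 2*sqrt(390) = (2*sqrt(265))*(-1/2741) + 2*sqrt(390) = -2*sqrt(265)/2741 + 2*sqrt(390) = 2*sqrt(390) - 2*sqrt(265)/2741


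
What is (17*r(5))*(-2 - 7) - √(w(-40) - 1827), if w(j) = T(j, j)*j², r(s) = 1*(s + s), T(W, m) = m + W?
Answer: -1530 - I*√129827 ≈ -1530.0 - 360.31*I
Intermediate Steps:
T(W, m) = W + m
r(s) = 2*s (r(s) = 1*(2*s) = 2*s)
w(j) = 2*j³ (w(j) = (j + j)*j² = (2*j)*j² = 2*j³)
(17*r(5))*(-2 - 7) - √(w(-40) - 1827) = (17*(2*5))*(-2 - 7) - √(2*(-40)³ - 1827) = (17*10)*(-9) - √(2*(-64000) - 1827) = 170*(-9) - √(-128000 - 1827) = -1530 - √(-129827) = -1530 - I*√129827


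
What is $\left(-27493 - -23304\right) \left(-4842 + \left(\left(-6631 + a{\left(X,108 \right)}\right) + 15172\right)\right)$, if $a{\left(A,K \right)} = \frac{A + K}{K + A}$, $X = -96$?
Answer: $-15499300$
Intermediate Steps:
$a{\left(A,K \right)} = 1$ ($a{\left(A,K \right)} = \frac{A + K}{A + K} = 1$)
$\left(-27493 - -23304\right) \left(-4842 + \left(\left(-6631 + a{\left(X,108 \right)}\right) + 15172\right)\right) = \left(-27493 - -23304\right) \left(-4842 + \left(\left(-6631 + 1\right) + 15172\right)\right) = \left(-27493 + 23304\right) \left(-4842 + \left(-6630 + 15172\right)\right) = - 4189 \left(-4842 + 8542\right) = \left(-4189\right) 3700 = -15499300$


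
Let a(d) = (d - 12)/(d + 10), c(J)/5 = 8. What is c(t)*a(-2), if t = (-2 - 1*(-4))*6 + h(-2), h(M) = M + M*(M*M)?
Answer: -70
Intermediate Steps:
h(M) = M + M**3 (h(M) = M + M*M**2 = M + M**3)
t = 2 (t = (-2 - 1*(-4))*6 + (-2 + (-2)**3) = (-2 + 4)*6 + (-2 - 8) = 2*6 - 10 = 12 - 10 = 2)
c(J) = 40 (c(J) = 5*8 = 40)
a(d) = (-12 + d)/(10 + d)
c(t)*a(-2) = 40*((-12 - 2)/(10 - 2)) = 40*(-14/8) = 40*((1/8)*(-14)) = 40*(-7/4) = -70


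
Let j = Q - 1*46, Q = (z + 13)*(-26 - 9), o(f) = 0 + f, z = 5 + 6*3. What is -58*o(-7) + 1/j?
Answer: 530235/1306 ≈ 406.00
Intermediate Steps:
z = 23 (z = 5 + 18 = 23)
o(f) = f
Q = -1260 (Q = (23 + 13)*(-26 - 9) = 36*(-35) = -1260)
j = -1306 (j = -1260 - 1*46 = -1260 - 46 = -1306)
-58*o(-7) + 1/j = -58*(-7) + 1/(-1306) = 406 - 1/1306 = 530235/1306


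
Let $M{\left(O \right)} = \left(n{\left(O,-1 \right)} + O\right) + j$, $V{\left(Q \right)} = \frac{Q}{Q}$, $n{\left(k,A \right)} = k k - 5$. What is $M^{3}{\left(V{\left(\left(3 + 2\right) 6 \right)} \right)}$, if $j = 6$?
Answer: $27$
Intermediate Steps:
$n{\left(k,A \right)} = -5 + k^{2}$ ($n{\left(k,A \right)} = k^{2} - 5 = -5 + k^{2}$)
$V{\left(Q \right)} = 1$
$M{\left(O \right)} = 1 + O + O^{2}$ ($M{\left(O \right)} = \left(\left(-5 + O^{2}\right) + O\right) + 6 = \left(-5 + O + O^{2}\right) + 6 = 1 + O + O^{2}$)
$M^{3}{\left(V{\left(\left(3 + 2\right) 6 \right)} \right)} = \left(1 + 1 + 1^{2}\right)^{3} = \left(1 + 1 + 1\right)^{3} = 3^{3} = 27$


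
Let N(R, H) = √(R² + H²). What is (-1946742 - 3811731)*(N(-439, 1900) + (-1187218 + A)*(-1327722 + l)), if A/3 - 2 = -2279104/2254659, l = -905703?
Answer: -11475396697254119985883500/751553 - 5758473*√3802721 ≈ -1.5269e+19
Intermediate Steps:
A = 2230214/751553 (A = 6 + 3*(-2279104/2254659) = 6 - 2279104/751553 = 2230214/751553 ≈ 2.9675)
N(R, H) = √(H² + R²)
(-1946742 - 3811731)*(N(-439, 1900) + (-1187218 + A)*(-1327722 + l)) = (-1946742 - 3811731)*(√(1900² + (-439)²) + (-1187218 + 2230214/751553)*(-1327722 - 905703)) = -5758473*(√(3610000 + 192721) - 892255019340/751553*(-2233425)) = -5758473*(√3802721 + 1992784666569439500/751553) = -5758473*(1992784666569439500/751553 + √3802721) = -11475396697254119985883500/751553 - 5758473*√3802721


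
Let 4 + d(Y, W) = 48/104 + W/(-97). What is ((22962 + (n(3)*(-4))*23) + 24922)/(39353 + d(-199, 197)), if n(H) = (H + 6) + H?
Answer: 5898958/4961711 ≈ 1.1889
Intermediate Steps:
n(H) = 6 + 2*H (n(H) = (6 + H) + H = 6 + 2*H)
d(Y, W) = -46/13 - W/97 (d(Y, W) = -4 + (48/104 + W/(-97)) = -4 + (48*(1/104) + W*(-1/97)) = -4 + (6/13 - W/97) = -46/13 - W/97)
((22962 + (n(3)*(-4))*23) + 24922)/(39353 + d(-199, 197)) = ((22962 + ((6 + 2*3)*(-4))*23) + 24922)/(39353 + (-46/13 - 1/97*197)) = ((22962 + ((6 + 6)*(-4))*23) + 24922)/(39353 + (-46/13 - 197/97)) = ((22962 + (12*(-4))*23) + 24922)/(39353 - 7023/1261) = ((22962 - 48*23) + 24922)/(49617110/1261) = ((22962 - 1104) + 24922)*(1261/49617110) = (21858 + 24922)*(1261/49617110) = 46780*(1261/49617110) = 5898958/4961711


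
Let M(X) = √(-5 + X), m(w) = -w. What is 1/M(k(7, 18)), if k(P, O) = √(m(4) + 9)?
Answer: -I/√(5 - √5) ≈ -0.6015*I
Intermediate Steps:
k(P, O) = √5 (k(P, O) = √(-1*4 + 9) = √(-4 + 9) = √5)
1/M(k(7, 18)) = 1/(√(-5 + √5)) = (-5 + √5)^(-½)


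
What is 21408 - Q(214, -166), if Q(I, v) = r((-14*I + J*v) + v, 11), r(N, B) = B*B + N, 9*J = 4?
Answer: 220705/9 ≈ 24523.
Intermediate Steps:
J = 4/9 (J = (1/9)*4 = 4/9 ≈ 0.44444)
r(N, B) = N + B**2 (r(N, B) = B**2 + N = N + B**2)
Q(I, v) = 121 - 14*I + 13*v/9 (Q(I, v) = ((-14*I + 4*v/9) + v) + 11**2 = (-14*I + 13*v/9) + 121 = 121 - 14*I + 13*v/9)
21408 - Q(214, -166) = 21408 - (121 - 14*214 + (13/9)*(-166)) = 21408 - (121 - 2996 - 2158/9) = 21408 - 1*(-28033/9) = 21408 + 28033/9 = 220705/9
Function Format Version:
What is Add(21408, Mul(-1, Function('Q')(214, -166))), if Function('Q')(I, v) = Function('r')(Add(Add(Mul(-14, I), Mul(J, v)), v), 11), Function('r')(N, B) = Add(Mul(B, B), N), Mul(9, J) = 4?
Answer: Rational(220705, 9) ≈ 24523.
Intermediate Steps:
J = Rational(4, 9) (J = Mul(Rational(1, 9), 4) = Rational(4, 9) ≈ 0.44444)
Function('r')(N, B) = Add(N, Pow(B, 2)) (Function('r')(N, B) = Add(Pow(B, 2), N) = Add(N, Pow(B, 2)))
Function('Q')(I, v) = Add(121, Mul(-14, I), Mul(Rational(13, 9), v)) (Function('Q')(I, v) = Add(Add(Add(Mul(-14, I), Mul(Rational(4, 9), v)), v), Pow(11, 2)) = Add(Add(Mul(-14, I), Mul(Rational(13, 9), v)), 121) = Add(121, Mul(-14, I), Mul(Rational(13, 9), v)))
Add(21408, Mul(-1, Function('Q')(214, -166))) = Add(21408, Mul(-1, Add(121, Mul(-14, 214), Mul(Rational(13, 9), -166)))) = Add(21408, Mul(-1, Add(121, -2996, Rational(-2158, 9)))) = Add(21408, Mul(-1, Rational(-28033, 9))) = Add(21408, Rational(28033, 9)) = Rational(220705, 9)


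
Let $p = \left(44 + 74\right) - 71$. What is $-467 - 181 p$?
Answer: $-8974$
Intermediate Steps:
$p = 47$ ($p = 118 - 71 = 47$)
$-467 - 181 p = -467 - 8507 = -8974$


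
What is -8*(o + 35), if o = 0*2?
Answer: -280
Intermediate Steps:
o = 0
-8*(o + 35) = -8*(0 + 35) = -8*35 = -280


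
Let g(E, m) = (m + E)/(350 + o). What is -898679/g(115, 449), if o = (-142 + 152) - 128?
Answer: -52123382/141 ≈ -3.6967e+5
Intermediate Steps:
o = -118 (o = 10 - 128 = -118)
g(E, m) = E/232 + m/232 (g(E, m) = (m + E)/(350 - 118) = (E + m)/232 = (E + m)*(1/232) = E/232 + m/232)
-898679/g(115, 449) = -898679/((1/232)*115 + (1/232)*449) = -898679/(115/232 + 449/232) = -898679/141/58 = -898679*58/141 = -52123382/141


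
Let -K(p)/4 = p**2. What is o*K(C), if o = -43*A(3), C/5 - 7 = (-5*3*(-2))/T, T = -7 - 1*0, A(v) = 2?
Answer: 3104600/49 ≈ 63359.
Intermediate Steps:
T = -7 (T = -7 + 0 = -7)
C = 95/7 (C = 35 + 5*((-5*3*(-2))/(-7)) = 35 + 5*(-15*(-2)*(-1/7)) = 35 + 5*(30*(-1/7)) = 35 + 5*(-30/7) = 35 - 150/7 = 95/7 ≈ 13.571)
K(p) = -4*p**2
o = -86 (o = -43*2 = -86)
o*K(C) = -(-344)*(95/7)**2 = -(-344)*9025/49 = -86*(-36100/49) = 3104600/49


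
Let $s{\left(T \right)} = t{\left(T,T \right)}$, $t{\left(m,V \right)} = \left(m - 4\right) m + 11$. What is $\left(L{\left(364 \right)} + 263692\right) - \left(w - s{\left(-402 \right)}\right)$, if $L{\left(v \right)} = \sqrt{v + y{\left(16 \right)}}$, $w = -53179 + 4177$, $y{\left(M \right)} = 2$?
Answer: $475917 + \sqrt{366} \approx 4.7594 \cdot 10^{5}$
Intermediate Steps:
$w = -49002$
$t{\left(m,V \right)} = 11 + m \left(-4 + m\right)$ ($t{\left(m,V \right)} = \left(-4 + m\right) m + 11 = m \left(-4 + m\right) + 11 = 11 + m \left(-4 + m\right)$)
$s{\left(T \right)} = 11 + T^{2} - 4 T$
$L{\left(v \right)} = \sqrt{2 + v}$ ($L{\left(v \right)} = \sqrt{v + 2} = \sqrt{2 + v}$)
$\left(L{\left(364 \right)} + 263692\right) - \left(w - s{\left(-402 \right)}\right) = \left(\sqrt{2 + 364} + 263692\right) + \left(\left(11 + \left(-402\right)^{2} - -1608\right) - -49002\right) = \left(\sqrt{366} + 263692\right) + \left(\left(11 + 161604 + 1608\right) + 49002\right) = \left(263692 + \sqrt{366}\right) + \left(163223 + 49002\right) = \left(263692 + \sqrt{366}\right) + 212225 = 475917 + \sqrt{366}$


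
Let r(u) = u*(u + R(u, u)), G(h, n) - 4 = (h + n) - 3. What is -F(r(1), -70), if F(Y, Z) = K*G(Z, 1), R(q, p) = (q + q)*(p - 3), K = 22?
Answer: 1496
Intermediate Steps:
R(q, p) = 2*q*(-3 + p) (R(q, p) = (2*q)*(-3 + p) = 2*q*(-3 + p))
G(h, n) = 1 + h + n (G(h, n) = 4 + ((h + n) - 3) = 4 + (-3 + h + n) = 1 + h + n)
r(u) = u*(u + 2*u*(-3 + u))
F(Y, Z) = 44 + 22*Z (F(Y, Z) = 22*(1 + Z + 1) = 22*(2 + Z) = 44 + 22*Z)
-F(r(1), -70) = -(44 + 22*(-70)) = -(44 - 1540) = -1*(-1496) = 1496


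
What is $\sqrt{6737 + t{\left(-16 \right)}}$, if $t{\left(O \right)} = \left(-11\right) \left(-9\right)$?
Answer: $2 \sqrt{1709} \approx 82.68$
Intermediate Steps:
$t{\left(O \right)} = 99$
$\sqrt{6737 + t{\left(-16 \right)}} = \sqrt{6737 + 99} = \sqrt{6836} = 2 \sqrt{1709}$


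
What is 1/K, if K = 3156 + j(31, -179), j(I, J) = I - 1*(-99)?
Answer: 1/3286 ≈ 0.00030432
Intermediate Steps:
j(I, J) = 99 + I (j(I, J) = I + 99 = 99 + I)
K = 3286 (K = 3156 + (99 + 31) = 3156 + 130 = 3286)
1/K = 1/3286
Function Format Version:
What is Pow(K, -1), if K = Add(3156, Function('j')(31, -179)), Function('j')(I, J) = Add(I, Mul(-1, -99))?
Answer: Rational(1, 3286) ≈ 0.00030432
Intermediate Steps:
Function('j')(I, J) = Add(99, I) (Function('j')(I, J) = Add(I, 99) = Add(99, I))
K = 3286 (K = Add(3156, Add(99, 31)) = Add(3156, 130) = 3286)
Pow(K, -1) = Pow(3286, -1) = Rational(1, 3286)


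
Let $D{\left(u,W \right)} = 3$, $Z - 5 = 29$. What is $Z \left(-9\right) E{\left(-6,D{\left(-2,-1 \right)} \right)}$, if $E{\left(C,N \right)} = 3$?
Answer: $-918$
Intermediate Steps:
$Z = 34$ ($Z = 5 + 29 = 34$)
$Z \left(-9\right) E{\left(-6,D{\left(-2,-1 \right)} \right)} = 34 \left(-9\right) 3 = \left(-306\right) 3 = -918$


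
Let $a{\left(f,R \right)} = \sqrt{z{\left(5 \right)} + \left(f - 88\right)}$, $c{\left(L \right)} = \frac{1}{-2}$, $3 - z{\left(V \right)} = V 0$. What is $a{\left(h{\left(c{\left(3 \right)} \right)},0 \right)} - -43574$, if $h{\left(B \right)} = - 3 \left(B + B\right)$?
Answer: $43574 + i \sqrt{82} \approx 43574.0 + 9.0554 i$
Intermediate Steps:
$z{\left(V \right)} = 3$ ($z{\left(V \right)} = 3 - V 0 = 3 - 0 = 3 + 0 = 3$)
$c{\left(L \right)} = - \frac{1}{2}$
$h{\left(B \right)} = - 6 B$ ($h{\left(B \right)} = - 3 \cdot 2 B = - 6 B$)
$a{\left(f,R \right)} = \sqrt{-85 + f}$ ($a{\left(f,R \right)} = \sqrt{3 + \left(f - 88\right)} = \sqrt{3 + \left(-88 + f\right)} = \sqrt{-85 + f}$)
$a{\left(h{\left(c{\left(3 \right)} \right)},0 \right)} - -43574 = \sqrt{-85 - -3} - -43574 = \sqrt{-85 + 3} + 43574 = \sqrt{-82} + 43574 = i \sqrt{82} + 43574 = 43574 + i \sqrt{82}$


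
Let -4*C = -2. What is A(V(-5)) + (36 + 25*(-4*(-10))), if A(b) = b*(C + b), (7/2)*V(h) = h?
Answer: 50829/49 ≈ 1037.3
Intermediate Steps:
C = ½ (C = -¼*(-2) = ½ ≈ 0.50000)
V(h) = 2*h/7
A(b) = b*(½ + b)
A(V(-5)) + (36 + 25*(-4*(-10))) = ((2/7)*(-5))*(½ + (2/7)*(-5)) + (36 + 25*(-4*(-10))) = -10*(½ - 10/7)/7 + (36 + 25*40) = -10/7*(-13/14) + (36 + 1000) = 65/49 + 1036 = 50829/49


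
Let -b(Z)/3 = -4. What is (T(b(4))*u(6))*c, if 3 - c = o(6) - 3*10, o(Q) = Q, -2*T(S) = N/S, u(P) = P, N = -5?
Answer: 135/4 ≈ 33.750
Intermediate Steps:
b(Z) = 12 (b(Z) = -3*(-4) = 12)
T(S) = 5/(2*S) (T(S) = -(-5)/(2*S) = 5/(2*S))
c = 27 (c = 3 - (6 - 3*10) = 3 - (6 - 30) = 3 - 1*(-24) = 3 + 24 = 27)
(T(b(4))*u(6))*c = (((5/2)/12)*6)*27 = (((5/2)*(1/12))*6)*27 = ((5/24)*6)*27 = (5/4)*27 = 135/4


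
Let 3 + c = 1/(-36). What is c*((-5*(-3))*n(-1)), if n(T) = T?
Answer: 545/12 ≈ 45.417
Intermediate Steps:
c = -109/36 (c = -3 + 1/(-36) = -3 - 1/36 = -109/36 ≈ -3.0278)
c*((-5*(-3))*n(-1)) = -109*(-5*(-3))*(-1)/36 = -545*(-1)/12 = -109/36*(-15) = 545/12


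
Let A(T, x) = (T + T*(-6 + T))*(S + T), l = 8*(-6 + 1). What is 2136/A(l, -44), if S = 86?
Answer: 89/3450 ≈ 0.025797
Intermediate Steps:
l = -40 (l = 8*(-5) = -40)
A(T, x) = (86 + T)*(T + T*(-6 + T)) (A(T, x) = (T + T*(-6 + T))*(86 + T) = (86 + T)*(T + T*(-6 + T)))
2136/A(l, -44) = 2136/((-40*(-430 + (-40)² + 81*(-40)))) = 2136/((-40*(-430 + 1600 - 3240))) = 2136/((-40*(-2070))) = 2136/82800 = 2136*(1/82800) = 89/3450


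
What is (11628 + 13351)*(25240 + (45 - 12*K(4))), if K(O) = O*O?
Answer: 626798047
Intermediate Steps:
K(O) = O**2
(11628 + 13351)*(25240 + (45 - 12*K(4))) = (11628 + 13351)*(25240 + (45 - 12*4**2)) = 24979*(25240 + (45 - 12*16)) = 24979*(25240 + (45 - 192)) = 24979*(25240 - 147) = 24979*25093 = 626798047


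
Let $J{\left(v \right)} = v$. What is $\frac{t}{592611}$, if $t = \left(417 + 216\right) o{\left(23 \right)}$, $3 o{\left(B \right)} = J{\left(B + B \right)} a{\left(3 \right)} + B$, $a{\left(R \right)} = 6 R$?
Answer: $\frac{179561}{592611} \approx 0.303$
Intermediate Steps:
$o{\left(B \right)} = \frac{37 B}{3}$ ($o{\left(B \right)} = \frac{\left(B + B\right) 6 \cdot 3 + B}{3} = \frac{2 B 18 + B}{3} = \frac{36 B + B}{3} = \frac{37 B}{3}$)
$t = 179561$ ($t = \left(417 + 216\right) \frac{37}{3} \cdot 23 = 633 \cdot \frac{851}{3} = 179561$)
$\frac{t}{592611} = \frac{179561}{592611}$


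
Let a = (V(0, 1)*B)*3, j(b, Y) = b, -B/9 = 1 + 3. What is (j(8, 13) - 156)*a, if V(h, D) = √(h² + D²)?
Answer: 15984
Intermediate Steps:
B = -36 (B = -9*(1 + 3) = -9*4 = -36)
V(h, D) = √(D² + h²)
a = -108 (a = (√(1² + 0²)*(-36))*3 = (√(1 + 0)*(-36))*3 = (√1*(-36))*3 = (1*(-36))*3 = -36*3 = -108)
(j(8, 13) - 156)*a = (8 - 156)*(-108) = -148*(-108) = 15984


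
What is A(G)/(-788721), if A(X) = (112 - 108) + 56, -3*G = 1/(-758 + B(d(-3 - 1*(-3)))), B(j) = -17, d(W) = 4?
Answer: -20/262907 ≈ -7.6073e-5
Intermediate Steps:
G = 1/2325 (G = -1/(3*(-758 - 17)) = -⅓/(-775) = -⅓*(-1/775) = 1/2325 ≈ 0.00043011)
A(X) = 60 (A(X) = 4 + 56 = 60)
A(G)/(-788721) = 60/(-788721) = 60*(-1/788721) = -20/262907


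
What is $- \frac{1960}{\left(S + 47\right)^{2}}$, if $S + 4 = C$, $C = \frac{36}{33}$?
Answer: $- \frac{47432}{47045} \approx -1.0082$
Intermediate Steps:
$C = \frac{12}{11}$ ($C = 36 \cdot \frac{1}{33} = \frac{12}{11} \approx 1.0909$)
$S = - \frac{32}{11}$ ($S = -4 + \frac{12}{11} = - \frac{32}{11} \approx -2.9091$)
$- \frac{1960}{\left(S + 47\right)^{2}} = - \frac{1960}{\left(- \frac{32}{11} + 47\right)^{2}} = - \frac{1960}{\left(\frac{485}{11}\right)^{2}} = - \frac{1960}{\frac{235225}{121}} = \left(-1960\right) \frac{121}{235225} = - \frac{47432}{47045}$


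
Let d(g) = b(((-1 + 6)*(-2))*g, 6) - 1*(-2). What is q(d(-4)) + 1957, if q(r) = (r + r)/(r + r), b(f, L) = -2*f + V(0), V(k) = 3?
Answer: 1958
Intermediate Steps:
b(f, L) = 3 - 2*f (b(f, L) = -2*f + 3 = 3 - 2*f)
d(g) = 5 + 20*g (d(g) = (3 - 2*(-1 + 6)*(-2)*g) - 1*(-2) = (3 - 2*5*(-2)*g) + 2 = (3 - (-20)*g) + 2 = (3 + 20*g) + 2 = 5 + 20*g)
q(r) = 1 (q(r) = (2*r)/((2*r)) = (2*r)*(1/(2*r)) = 1)
q(d(-4)) + 1957 = 1 + 1957 = 1958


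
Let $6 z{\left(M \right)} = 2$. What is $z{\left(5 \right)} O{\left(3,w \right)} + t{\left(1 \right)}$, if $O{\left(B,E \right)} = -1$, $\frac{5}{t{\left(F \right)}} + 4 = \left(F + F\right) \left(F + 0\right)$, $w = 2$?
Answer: $- \frac{17}{6} \approx -2.8333$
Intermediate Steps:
$z{\left(M \right)} = \frac{1}{3}$ ($z{\left(M \right)} = \frac{1}{6} \cdot 2 = \frac{1}{3}$)
$t{\left(F \right)} = \frac{5}{-4 + 2 F^{2}}$ ($t{\left(F \right)} = \frac{5}{-4 + \left(F + F\right) \left(F + 0\right)} = \frac{5}{-4 + 2 F F} = \frac{5}{-4 + 2 F^{2}}$)
$z{\left(5 \right)} O{\left(3,w \right)} + t{\left(1 \right)} = \frac{1}{3} \left(-1\right) + \frac{5}{2 \left(-2 + 1^{2}\right)} = - \frac{1}{3} + \frac{5}{2 \left(-2 + 1\right)} = - \frac{1}{3} + \frac{5}{2 \left(-1\right)} = - \frac{1}{3} + \frac{5}{2} \left(-1\right) = - \frac{1}{3} - \frac{5}{2} = - \frac{17}{6}$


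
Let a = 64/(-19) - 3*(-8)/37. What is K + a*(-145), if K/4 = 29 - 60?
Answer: 190068/703 ≈ 270.37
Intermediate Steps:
a = -1912/703 (a = 64*(-1/19) + 24*(1/37) = -64/19 + 24/37 = -1912/703 ≈ -2.7198)
K = -124 (K = 4*(29 - 60) = 4*(-31) = -124)
K + a*(-145) = -124 - 1912/703*(-145) = -124 + 277240/703 = 190068/703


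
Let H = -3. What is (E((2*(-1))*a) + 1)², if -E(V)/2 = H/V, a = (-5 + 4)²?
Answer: 4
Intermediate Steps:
a = 1 (a = (-1)² = 1)
E(V) = 6/V (E(V) = -(-6)/V = 6/V)
(E((2*(-1))*a) + 1)² = (6/(((2*(-1))*1)) + 1)² = (6/((-2*1)) + 1)² = (6/(-2) + 1)² = (6*(-½) + 1)² = (-3 + 1)² = (-2)² = 4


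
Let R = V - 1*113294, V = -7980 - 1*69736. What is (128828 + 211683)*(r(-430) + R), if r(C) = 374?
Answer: -64913654996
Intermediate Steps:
V = -77716 (V = -7980 - 69736 = -77716)
R = -191010 (R = -77716 - 1*113294 = -77716 - 113294 = -191010)
(128828 + 211683)*(r(-430) + R) = (128828 + 211683)*(374 - 191010) = 340511*(-190636) = -64913654996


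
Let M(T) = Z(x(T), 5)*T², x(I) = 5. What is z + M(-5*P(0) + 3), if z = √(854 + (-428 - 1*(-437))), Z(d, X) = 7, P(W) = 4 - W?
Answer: 2023 + √863 ≈ 2052.4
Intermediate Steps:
M(T) = 7*T²
z = √863 (z = √(854 + (-428 + 437)) = √(854 + 9) = √863 ≈ 29.377)
z + M(-5*P(0) + 3) = √863 + 7*(-5*(4 - 1*0) + 3)² = √863 + 7*(-5*(4 + 0) + 3)² = √863 + 7*(-5*4 + 3)² = √863 + 7*(-20 + 3)² = √863 + 7*(-17)² = √863 + 7*289 = √863 + 2023 = 2023 + √863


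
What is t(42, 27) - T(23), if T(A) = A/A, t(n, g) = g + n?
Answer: 68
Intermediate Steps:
T(A) = 1
t(42, 27) - T(23) = (27 + 42) - 1*1 = 69 - 1 = 68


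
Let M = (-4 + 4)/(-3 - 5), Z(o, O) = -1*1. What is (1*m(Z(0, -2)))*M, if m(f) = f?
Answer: 0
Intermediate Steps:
Z(o, O) = -1
M = 0 (M = 0/(-8) = 0*(-⅛) = 0)
(1*m(Z(0, -2)))*M = (1*(-1))*0 = -1*0 = 0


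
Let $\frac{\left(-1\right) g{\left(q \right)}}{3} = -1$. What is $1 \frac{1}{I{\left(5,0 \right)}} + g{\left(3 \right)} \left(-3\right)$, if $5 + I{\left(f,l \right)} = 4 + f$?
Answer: $- \frac{35}{4} \approx -8.75$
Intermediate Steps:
$I{\left(f,l \right)} = -1 + f$ ($I{\left(f,l \right)} = -5 + \left(4 + f\right) = -1 + f$)
$g{\left(q \right)} = 3$ ($g{\left(q \right)} = \left(-3\right) \left(-1\right) = 3$)
$1 \frac{1}{I{\left(5,0 \right)}} + g{\left(3 \right)} \left(-3\right) = 1 \frac{1}{-1 + 5} + 3 \left(-3\right) = 1 \cdot \frac{1}{4} - 9 = \frac{1}{4} - 9 = - \frac{35}{4}$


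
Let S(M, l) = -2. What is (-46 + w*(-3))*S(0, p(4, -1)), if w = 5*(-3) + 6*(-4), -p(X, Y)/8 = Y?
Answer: -142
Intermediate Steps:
p(X, Y) = -8*Y
w = -39 (w = -15 - 24 = -39)
(-46 + w*(-3))*S(0, p(4, -1)) = (-46 - 39*(-3))*(-2) = (-46 + 117)*(-2) = 71*(-2) = -142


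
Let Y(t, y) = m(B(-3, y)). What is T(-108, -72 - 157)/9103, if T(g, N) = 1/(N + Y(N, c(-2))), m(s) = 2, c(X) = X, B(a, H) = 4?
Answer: -1/2066381 ≈ -4.8394e-7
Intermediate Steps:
Y(t, y) = 2
T(g, N) = 1/(2 + N) (T(g, N) = 1/(N + 2) = 1/(2 + N))
T(-108, -72 - 157)/9103 = 1/((2 + (-72 - 157))*9103) = (1/9103)/(2 - 229) = (1/9103)/(-227) = -1/227*1/9103 = -1/2066381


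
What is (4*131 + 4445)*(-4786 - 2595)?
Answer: -36676189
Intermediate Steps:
(4*131 + 4445)*(-4786 - 2595) = (524 + 4445)*(-7381) = 4969*(-7381) = -36676189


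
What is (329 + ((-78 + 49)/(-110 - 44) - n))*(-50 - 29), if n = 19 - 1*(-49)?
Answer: -3177617/154 ≈ -20634.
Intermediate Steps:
n = 68 (n = 19 + 49 = 68)
(329 + ((-78 + 49)/(-110 - 44) - n))*(-50 - 29) = (329 + ((-78 + 49)/(-110 - 44) - 1*68))*(-50 - 29) = (329 + (-29/(-154) - 68))*(-79) = (329 + (-29*(-1/154) - 68))*(-79) = (329 + (29/154 - 68))*(-79) = (329 - 10443/154)*(-79) = (40223/154)*(-79) = -3177617/154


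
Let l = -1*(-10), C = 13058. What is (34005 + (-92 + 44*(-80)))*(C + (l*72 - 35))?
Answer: 417690999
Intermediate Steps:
l = 10
(34005 + (-92 + 44*(-80)))*(C + (l*72 - 35)) = (34005 + (-92 + 44*(-80)))*(13058 + (10*72 - 35)) = (34005 + (-92 - 3520))*(13058 + (720 - 35)) = (34005 - 3612)*(13058 + 685) = 30393*13743 = 417690999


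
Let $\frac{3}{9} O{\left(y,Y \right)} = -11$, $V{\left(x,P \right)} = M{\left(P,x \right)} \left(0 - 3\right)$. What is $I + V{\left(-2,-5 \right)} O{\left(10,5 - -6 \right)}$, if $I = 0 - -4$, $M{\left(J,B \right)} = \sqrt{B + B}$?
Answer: $4 + 198 i \approx 4.0 + 198.0 i$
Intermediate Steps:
$M{\left(J,B \right)} = \sqrt{2} \sqrt{B}$ ($M{\left(J,B \right)} = \sqrt{2 B} = \sqrt{2} \sqrt{B}$)
$V{\left(x,P \right)} = - 3 \sqrt{2} \sqrt{x}$ ($V{\left(x,P \right)} = \sqrt{2} \sqrt{x} \left(0 - 3\right) = \sqrt{2} \sqrt{x} \left(-3\right) = - 3 \sqrt{2} \sqrt{x}$)
$I = 4$ ($I = 0 + 4 = 4$)
$O{\left(y,Y \right)} = -33$ ($O{\left(y,Y \right)} = 3 \left(-11\right) = -33$)
$I + V{\left(-2,-5 \right)} O{\left(10,5 - -6 \right)} = 4 + - 3 \sqrt{2} \sqrt{-2} \left(-33\right) = 4 + - 3 \sqrt{2} i \sqrt{2} \left(-33\right) = 4 + - 6 i \left(-33\right) = 4 + 198 i$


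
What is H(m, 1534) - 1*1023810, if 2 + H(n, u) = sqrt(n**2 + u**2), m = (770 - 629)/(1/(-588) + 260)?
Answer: -1023812 + 2*sqrt(13749485544059365)/152879 ≈ -1.0223e+6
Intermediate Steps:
m = 82908/152879 (m = 141/(-1/588 + 260) = 141/(152879/588) = 141*(588/152879) = 82908/152879 ≈ 0.54231)
H(n, u) = -2 + sqrt(n**2 + u**2)
H(m, 1534) - 1*1023810 = (-2 + sqrt((82908/152879)**2 + 1534**2)) - 1*1023810 = (-2 + sqrt(6873736464/23371988641 + 2353156)) - 1023810 = (-2 + sqrt(54997942176237460/23371988641)) - 1023810 = (-2 + 2*sqrt(13749485544059365)/152879) - 1023810 = -1023812 + 2*sqrt(13749485544059365)/152879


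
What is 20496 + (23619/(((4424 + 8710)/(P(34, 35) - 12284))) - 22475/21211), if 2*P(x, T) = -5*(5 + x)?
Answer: -328885056053/185723516 ≈ -1770.8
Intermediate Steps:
P(x, T) = -25/2 - 5*x/2 (P(x, T) = (-5*(5 + x))/2 = (-25 - 5*x)/2 = -25/2 - 5*x/2)
20496 + (23619/(((4424 + 8710)/(P(34, 35) - 12284))) - 22475/21211) = 20496 + (23619/(((4424 + 8710)/((-25/2 - 5/2*34) - 12284))) - 22475/21211) = 20496 + (23619/((13134/((-25/2 - 85) - 12284))) - 22475*1/21211) = 20496 + (23619/((13134/(-195/2 - 12284))) - 22475/21211) = 20496 + (23619/((13134/(-24763/2))) - 22475/21211) = 20496 + (23619/((13134*(-2/24763))) - 22475/21211) = 20496 + (23619/(-26268/24763) - 22475/21211) = 20496 + (23619*(-24763/26268) - 22475/21211) = 20496 + (-194959099/8756 - 22475/21211) = 20496 - 4135474239989/185723516 = -328885056053/185723516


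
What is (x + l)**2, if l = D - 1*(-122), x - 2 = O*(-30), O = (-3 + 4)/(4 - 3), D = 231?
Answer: 105625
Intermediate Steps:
O = 1 (O = 1/1 = 1*1 = 1)
x = -28 (x = 2 + 1*(-30) = 2 - 30 = -28)
l = 353 (l = 231 - 1*(-122) = 231 + 122 = 353)
(x + l)**2 = (-28 + 353)**2 = 325**2 = 105625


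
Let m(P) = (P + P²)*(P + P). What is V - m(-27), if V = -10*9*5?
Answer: 37458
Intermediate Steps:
m(P) = 2*P*(P + P²) (m(P) = (P + P²)*(2*P) = 2*P*(P + P²))
V = -450 (V = -90*5 = -450)
V - m(-27) = -450 - 2*(-27)²*(1 - 27) = -450 - 2*729*(-26) = -450 - 1*(-37908) = -450 + 37908 = 37458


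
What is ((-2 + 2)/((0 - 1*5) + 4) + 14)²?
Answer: 196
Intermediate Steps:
((-2 + 2)/((0 - 1*5) + 4) + 14)² = (0/((0 - 5) + 4) + 14)² = (0/(-5 + 4) + 14)² = (0/(-1) + 14)² = (0*(-1) + 14)² = (0 + 14)² = 14² = 196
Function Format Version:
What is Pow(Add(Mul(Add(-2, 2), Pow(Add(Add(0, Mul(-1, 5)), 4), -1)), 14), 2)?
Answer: 196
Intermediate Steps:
Pow(Add(Mul(Add(-2, 2), Pow(Add(Add(0, Mul(-1, 5)), 4), -1)), 14), 2) = Pow(Add(Mul(0, Pow(Add(Add(0, -5), 4), -1)), 14), 2) = Pow(Add(Mul(0, Pow(Add(-5, 4), -1)), 14), 2) = Pow(Add(Mul(0, Pow(-1, -1)), 14), 2) = Pow(Add(Mul(0, -1), 14), 2) = Pow(Add(0, 14), 2) = Pow(14, 2) = 196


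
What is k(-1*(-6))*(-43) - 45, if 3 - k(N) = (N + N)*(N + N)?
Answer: 6018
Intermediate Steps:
k(N) = 3 - 4*N**2 (k(N) = 3 - (N + N)*(N + N) = 3 - 2*N*2*N = 3 - 4*N**2)
k(-1*(-6))*(-43) - 45 = (3 - 4*(-1*(-6))**2)*(-43) - 45 = (3 - 4*6**2)*(-43) - 45 = (3 - 4*36)*(-43) - 45 = (3 - 144)*(-43) - 45 = -141*(-43) - 45 = 6063 - 45 = 6018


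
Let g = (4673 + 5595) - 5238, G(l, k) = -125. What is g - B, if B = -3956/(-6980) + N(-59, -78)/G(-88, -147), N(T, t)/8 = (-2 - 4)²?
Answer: 219509537/43625 ≈ 5031.7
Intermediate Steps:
N(T, t) = 288 (N(T, t) = 8*(-2 - 4)² = 8*(-6)² = 8*36 = 288)
B = -75787/43625 (B = -3956/(-6980) + 288/(-125) = -3956*(-1/6980) + 288*(-1/125) = 989/1745 - 288/125 = -75787/43625 ≈ -1.7372)
g = 5030 (g = 10268 - 5238 = 5030)
g - B = 5030 - 1*(-75787/43625) = 5030 + 75787/43625 = 219509537/43625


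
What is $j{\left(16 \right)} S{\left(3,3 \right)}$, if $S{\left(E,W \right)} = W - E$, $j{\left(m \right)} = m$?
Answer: $0$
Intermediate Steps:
$j{\left(16 \right)} S{\left(3,3 \right)} = 16 \left(3 - 3\right) = 16 \cdot 0 = 0$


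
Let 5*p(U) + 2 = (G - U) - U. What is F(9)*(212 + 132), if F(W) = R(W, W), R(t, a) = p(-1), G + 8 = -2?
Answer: -688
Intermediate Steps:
G = -10 (G = -8 - 2 = -10)
p(U) = -12/5 - 2*U/5 (p(U) = -2/5 + ((-10 - U) - U)/5 = -2/5 + (-10 - 2*U)/5 = -2/5 + (-2 - 2*U/5) = -12/5 - 2*U/5)
R(t, a) = -2 (R(t, a) = -12/5 - 2/5*(-1) = -12/5 + 2/5 = -2)
F(W) = -2
F(9)*(212 + 132) = -2*(212 + 132) = -2*344 = -688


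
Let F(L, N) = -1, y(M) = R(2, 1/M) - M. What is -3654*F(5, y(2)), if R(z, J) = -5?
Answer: 3654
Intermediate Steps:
y(M) = -5 - M
-3654*F(5, y(2)) = -3654*(-1) = 3654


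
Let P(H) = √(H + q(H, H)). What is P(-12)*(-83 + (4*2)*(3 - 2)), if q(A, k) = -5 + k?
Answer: -75*I*√29 ≈ -403.89*I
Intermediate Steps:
P(H) = √(-5 + 2*H) (P(H) = √(H + (-5 + H)) = √(-5 + 2*H))
P(-12)*(-83 + (4*2)*(3 - 2)) = √(-5 + 2*(-12))*(-83 + (4*2)*(3 - 2)) = √(-5 - 24)*(-83 + 8*1) = √(-29)*(-83 + 8) = (I*√29)*(-75) = -75*I*√29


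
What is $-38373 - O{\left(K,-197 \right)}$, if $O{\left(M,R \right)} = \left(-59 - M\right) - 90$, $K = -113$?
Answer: $-38337$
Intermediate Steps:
$O{\left(M,R \right)} = -149 - M$ ($O{\left(M,R \right)} = \left(-59 - M\right) - 90 = -149 - M$)
$-38373 - O{\left(K,-197 \right)} = -38373 - \left(-149 - -113\right) = -38373 - \left(-149 + 113\right) = -38373 - -36 = -38373 + 36 = -38337$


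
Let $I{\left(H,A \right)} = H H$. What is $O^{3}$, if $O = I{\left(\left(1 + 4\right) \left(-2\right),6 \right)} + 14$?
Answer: $1481544$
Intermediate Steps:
$I{\left(H,A \right)} = H^{2}$
$O = 114$ ($O = \left(\left(1 + 4\right) \left(-2\right)\right)^{2} + 14 = \left(5 \left(-2\right)\right)^{2} + 14 = \left(-10\right)^{2} + 14 = 100 + 14 = 114$)
$O^{3} = 114^{3} = 1481544$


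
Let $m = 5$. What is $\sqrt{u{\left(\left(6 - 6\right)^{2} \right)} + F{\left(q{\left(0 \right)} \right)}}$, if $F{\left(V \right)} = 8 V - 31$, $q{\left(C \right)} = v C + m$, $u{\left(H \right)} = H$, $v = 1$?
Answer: $3$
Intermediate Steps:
$q{\left(C \right)} = 5 + C$ ($q{\left(C \right)} = 1 C + 5 = C + 5 = 5 + C$)
$F{\left(V \right)} = -31 + 8 V$
$\sqrt{u{\left(\left(6 - 6\right)^{2} \right)} + F{\left(q{\left(0 \right)} \right)}} = \sqrt{\left(6 - 6\right)^{2} - \left(31 - 8 \left(5 + 0\right)\right)} = \sqrt{0^{2} + \left(-31 + 8 \cdot 5\right)} = \sqrt{0 + \left(-31 + 40\right)} = \sqrt{0 + 9} = \sqrt{9} = 3$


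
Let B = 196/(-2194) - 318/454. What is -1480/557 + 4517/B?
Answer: -626815154531/109544633 ≈ -5722.0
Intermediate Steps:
B = -196669/249019 (B = 196*(-1/2194) - 318*1/454 = -98/1097 - 159/227 = -196669/249019 ≈ -0.78977)
-1480/557 + 4517/B = -1480/557 + 4517/(-196669/249019) = -1480*1/557 + 4517*(-249019/196669) = -1480/557 - 1124818823/196669 = -626815154531/109544633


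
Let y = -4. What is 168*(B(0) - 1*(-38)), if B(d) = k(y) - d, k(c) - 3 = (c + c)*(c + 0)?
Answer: 12264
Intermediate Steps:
k(c) = 3 + 2*c² (k(c) = 3 + (c + c)*(c + 0) = 3 + (2*c)*c = 3 + 2*c²)
B(d) = 35 - d (B(d) = (3 + 2*(-4)²) - d = (3 + 2*16) - d = (3 + 32) - d = 35 - d)
168*(B(0) - 1*(-38)) = 168*((35 - 1*0) - 1*(-38)) = 168*((35 + 0) + 38) = 168*(35 + 38) = 168*73 = 12264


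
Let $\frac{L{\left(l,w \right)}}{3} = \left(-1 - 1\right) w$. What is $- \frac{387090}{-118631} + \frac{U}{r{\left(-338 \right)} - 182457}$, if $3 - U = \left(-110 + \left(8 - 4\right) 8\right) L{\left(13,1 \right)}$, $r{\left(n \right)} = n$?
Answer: $\frac{14162655993}{4337030729} \approx 3.2655$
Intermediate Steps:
$L{\left(l,w \right)} = - 6 w$ ($L{\left(l,w \right)} = 3 \left(-1 - 1\right) w = 3 \left(- 2 w\right) = - 6 w$)
$U = -465$ ($U = 3 - \left(-110 + \left(8 - 4\right) 8\right) \left(\left(-6\right) 1\right) = 3 - \left(-110 + 4 \cdot 8\right) \left(-6\right) = 3 - \left(-110 + 32\right) \left(-6\right) = 3 - \left(-78\right) \left(-6\right) = 3 - 468 = -465$)
$- \frac{387090}{-118631} + \frac{U}{r{\left(-338 \right)} - 182457} = - \frac{387090}{-118631} - \frac{465}{-338 - 182457} = \left(-387090\right) \left(- \frac{1}{118631}\right) - \frac{465}{-338 - 182457} = \frac{387090}{118631} - \frac{465}{-182795} = \frac{387090}{118631} - - \frac{93}{36559} = \frac{387090}{118631} + \frac{93}{36559} = \frac{14162655993}{4337030729}$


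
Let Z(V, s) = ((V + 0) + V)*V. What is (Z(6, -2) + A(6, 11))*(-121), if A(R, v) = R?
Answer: -9438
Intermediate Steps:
Z(V, s) = 2*V² (Z(V, s) = (V + V)*V = (2*V)*V = 2*V²)
(Z(6, -2) + A(6, 11))*(-121) = (2*6² + 6)*(-121) = (2*36 + 6)*(-121) = (72 + 6)*(-121) = 78*(-121) = -9438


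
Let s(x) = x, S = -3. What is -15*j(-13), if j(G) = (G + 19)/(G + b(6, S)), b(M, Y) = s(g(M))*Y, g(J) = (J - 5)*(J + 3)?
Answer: 9/4 ≈ 2.2500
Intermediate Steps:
g(J) = (-5 + J)*(3 + J)
b(M, Y) = Y*(-15 + M² - 2*M) (b(M, Y) = (-15 + M² - 2*M)*Y = Y*(-15 + M² - 2*M))
j(G) = (19 + G)/(-27 + G) (j(G) = (G + 19)/(G - 3*(-15 + 6² - 2*6)) = (19 + G)/(G - 3*(-15 + 36 - 12)) = (19 + G)/(G - 3*9) = (19 + G)/(G - 27) = (19 + G)/(-27 + G))
-15*j(-13) = -15*(19 - 13)/(-27 - 13) = -15*6/(-40) = -(-3)*6/8 = -15*(-3/20) = 9/4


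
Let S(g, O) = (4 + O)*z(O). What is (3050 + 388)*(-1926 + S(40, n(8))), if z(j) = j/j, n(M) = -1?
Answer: -6611274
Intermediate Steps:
z(j) = 1
S(g, O) = 4 + O (S(g, O) = (4 + O)*1 = 4 + O)
(3050 + 388)*(-1926 + S(40, n(8))) = (3050 + 388)*(-1926 + (4 - 1)) = 3438*(-1926 + 3) = 3438*(-1923) = -6611274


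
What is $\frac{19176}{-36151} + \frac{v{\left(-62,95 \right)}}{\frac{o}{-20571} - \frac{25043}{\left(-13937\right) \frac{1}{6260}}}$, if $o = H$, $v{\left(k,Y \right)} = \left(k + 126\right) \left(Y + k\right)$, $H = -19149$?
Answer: $- \frac{4439569030704616}{12954773838670927} \approx -0.3427$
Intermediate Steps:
$v{\left(k,Y \right)} = \left(126 + k\right) \left(Y + k\right)$
$o = -19149$
$\frac{19176}{-36151} + \frac{v{\left(-62,95 \right)}}{\frac{o}{-20571} - \frac{25043}{\left(-13937\right) \frac{1}{6260}}} = \frac{19176}{-36151} + \frac{\left(-62\right)^{2} + 126 \cdot 95 + 126 \left(-62\right) + 95 \left(-62\right)}{- \frac{19149}{-20571} - \frac{25043}{\left(-13937\right) \frac{1}{6260}}} = 19176 \left(- \frac{1}{36151}\right) + \frac{3844 + 11970 - 7812 - 5890}{\left(-19149\right) \left(- \frac{1}{20571}\right) - \frac{25043}{\left(-13937\right) \frac{1}{6260}}} = - \frac{19176}{36151} + \frac{2112}{\frac{6383}{6857} - \frac{25043}{- \frac{13937}{6260}}} = - \frac{19176}{36151} + \frac{2112}{\frac{6383}{6857} - - \frac{156769180}{13937}} = - \frac{19176}{36151} + \frac{2112}{\frac{6383}{6857} + \frac{156769180}{13937}} = - \frac{19176}{36151} + \frac{2112}{\frac{1075055227131}{95566009}} = - \frac{19176}{36151} + 2112 \cdot \frac{95566009}{1075055227131} = - \frac{19176}{36151} + \frac{67278470336}{358351742377} = - \frac{4439569030704616}{12954773838670927}$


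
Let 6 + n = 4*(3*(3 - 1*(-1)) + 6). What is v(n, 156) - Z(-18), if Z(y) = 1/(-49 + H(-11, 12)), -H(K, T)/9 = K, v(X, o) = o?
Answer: 7799/50 ≈ 155.98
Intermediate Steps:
n = 66 (n = -6 + 4*(3*(3 - 1*(-1)) + 6) = -6 + 4*(3*(3 + 1) + 6) = -6 + 4*(3*4 + 6) = -6 + 4*(12 + 6) = -6 + 4*18 = -6 + 72 = 66)
H(K, T) = -9*K
Z(y) = 1/50 (Z(y) = 1/(-49 - 9*(-11)) = 1/(-49 + 99) = 1/50)
v(n, 156) - Z(-18) = 156 - 1*1/50 = 156 - 1/50 = 7799/50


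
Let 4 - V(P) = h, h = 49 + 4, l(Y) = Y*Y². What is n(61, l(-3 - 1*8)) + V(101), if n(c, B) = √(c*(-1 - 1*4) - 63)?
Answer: -49 + 4*I*√23 ≈ -49.0 + 19.183*I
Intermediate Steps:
l(Y) = Y³
h = 53
V(P) = -49 (V(P) = 4 - 1*53 = 4 - 53 = -49)
n(c, B) = √(-63 - 5*c) (n(c, B) = √(c*(-1 - 4) - 63) = √(c*(-5) - 63) = √(-5*c - 63) = √(-63 - 5*c))
n(61, l(-3 - 1*8)) + V(101) = √(-63 - 5*61) - 49 = √(-63 - 305) - 49 = √(-368) - 49 = 4*I*√23 - 49 = -49 + 4*I*√23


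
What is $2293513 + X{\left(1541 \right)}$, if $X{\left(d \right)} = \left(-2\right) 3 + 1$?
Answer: $2293508$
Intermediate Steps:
$X{\left(d \right)} = -5$ ($X{\left(d \right)} = -6 + 1 = -5$)
$2293513 + X{\left(1541 \right)} = 2293513 - 5 = 2293508$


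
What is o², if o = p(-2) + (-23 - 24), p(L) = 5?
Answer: 1764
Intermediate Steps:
o = -42 (o = 5 + (-23 - 24) = 5 - 47 = -42)
o² = (-42)² = 1764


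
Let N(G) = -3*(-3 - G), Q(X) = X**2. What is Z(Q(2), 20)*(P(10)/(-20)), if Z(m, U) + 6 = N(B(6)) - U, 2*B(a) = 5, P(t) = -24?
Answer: -57/5 ≈ -11.400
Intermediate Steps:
B(a) = 5/2 (B(a) = (1/2)*5 = 5/2)
N(G) = 9 + 3*G
Z(m, U) = 21/2 - U (Z(m, U) = -6 + ((9 + 3*(5/2)) - U) = -6 + ((9 + 15/2) - U) = -6 + (33/2 - U) = 21/2 - U)
Z(Q(2), 20)*(P(10)/(-20)) = (21/2 - 1*20)*(-24/(-20)) = (21/2 - 20)*(-24*(-1/20)) = -19/2*6/5 = -57/5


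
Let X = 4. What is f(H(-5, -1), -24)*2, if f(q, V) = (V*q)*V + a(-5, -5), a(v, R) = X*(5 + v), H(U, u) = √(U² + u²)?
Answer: 1152*√26 ≈ 5874.1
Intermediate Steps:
a(v, R) = 20 + 4*v (a(v, R) = 4*(5 + v) = 20 + 4*v)
f(q, V) = q*V² (f(q, V) = (V*q)*V + (20 + 4*(-5)) = q*V² + (20 - 20) = q*V² + 0 = q*V²)
f(H(-5, -1), -24)*2 = (√((-5)² + (-1)²)*(-24)²)*2 = (√(25 + 1)*576)*2 = (√26*576)*2 = (576*√26)*2 = 1152*√26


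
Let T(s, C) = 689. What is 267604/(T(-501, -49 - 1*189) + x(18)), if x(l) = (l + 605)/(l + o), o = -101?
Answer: 5552783/14141 ≈ 392.67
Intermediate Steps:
x(l) = (605 + l)/(-101 + l) (x(l) = (l + 605)/(l - 101) = (605 + l)/(-101 + l))
267604/(T(-501, -49 - 1*189) + x(18)) = 267604/(689 + (605 + 18)/(-101 + 18)) = 267604/(689 + 623/(-83)) = 267604/(689 - 1/83*623) = 267604/(689 - 623/83) = 267604/(56564/83) = 267604*(83/56564) = 5552783/14141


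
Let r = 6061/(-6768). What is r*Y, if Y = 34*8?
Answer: -103037/423 ≈ -243.59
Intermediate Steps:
Y = 272
r = -6061/6768 (r = 6061*(-1/6768) = -6061/6768 ≈ -0.89554)
r*Y = -6061/6768*272 = -103037/423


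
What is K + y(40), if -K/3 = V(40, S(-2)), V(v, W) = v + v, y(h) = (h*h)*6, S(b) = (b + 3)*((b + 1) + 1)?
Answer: 9360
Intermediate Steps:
S(b) = (2 + b)*(3 + b) (S(b) = (3 + b)*((1 + b) + 1) = (3 + b)*(2 + b) = (2 + b)*(3 + b))
y(h) = 6*h² (y(h) = h²*6 = 6*h²)
V(v, W) = 2*v
K = -240 (K = -6*40 = -3*80 = -240)
K + y(40) = -240 + 6*40² = -240 + 6*1600 = -240 + 9600 = 9360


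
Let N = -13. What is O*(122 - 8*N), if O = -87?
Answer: -19662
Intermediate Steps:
O*(122 - 8*N) = -87*(122 - 8*(-13)) = -87*(122 + 104) = -87*226 = -19662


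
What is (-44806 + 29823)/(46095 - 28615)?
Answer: -14983/17480 ≈ -0.85715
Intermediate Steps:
(-44806 + 29823)/(46095 - 28615) = -14983/17480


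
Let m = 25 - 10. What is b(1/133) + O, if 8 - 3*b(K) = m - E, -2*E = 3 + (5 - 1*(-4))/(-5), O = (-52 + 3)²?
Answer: 35977/15 ≈ 2398.5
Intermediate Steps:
O = 2401 (O = (-49)² = 2401)
m = 15
E = -⅗ (E = -(3 + (5 - 1*(-4))/(-5))/2 = -(3 + (5 + 4)*(-⅕))/2 = -(3 + 9*(-⅕))/2 = -(3 - 9/5)/2 = -½*6/5 = -⅗ ≈ -0.60000)
b(K) = -38/15 (b(K) = 8/3 - (15 - 1*(-⅗))/3 = 8/3 - (15 + ⅗)/3 = 8/3 - ⅓*78/5 = 8/3 - 26/5 = -38/15)
b(1/133) + O = -38/15 + 2401 = 35977/15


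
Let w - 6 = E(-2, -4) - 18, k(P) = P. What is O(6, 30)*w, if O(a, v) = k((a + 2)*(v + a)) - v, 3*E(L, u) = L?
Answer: -3268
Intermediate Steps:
E(L, u) = L/3
O(a, v) = -v + (2 + a)*(a + v) (O(a, v) = (a + 2)*(v + a) - v = (2 + a)*(a + v) - v = -v + (2 + a)*(a + v))
w = -38/3 (w = 6 + ((1/3)*(-2) - 18) = 6 + (-2/3 - 18) = 6 - 56/3 = -38/3 ≈ -12.667)
O(6, 30)*w = (30 + 6**2 + 2*6 + 6*30)*(-38/3) = (30 + 36 + 12 + 180)*(-38/3) = 258*(-38/3) = -3268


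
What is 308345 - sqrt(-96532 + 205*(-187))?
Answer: 308345 - I*sqrt(134867) ≈ 3.0835e+5 - 367.24*I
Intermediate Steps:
308345 - sqrt(-96532 + 205*(-187)) = 308345 - sqrt(-96532 - 38335) = 308345 - sqrt(-134867) = 308345 - I*sqrt(134867)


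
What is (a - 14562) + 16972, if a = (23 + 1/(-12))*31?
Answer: 37445/12 ≈ 3120.4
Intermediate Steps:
a = 8525/12 (a = (23 - 1/12)*31 = (275/12)*31 = 8525/12 ≈ 710.42)
(a - 14562) + 16972 = (8525/12 - 14562) + 16972 = -166219/12 + 16972 = 37445/12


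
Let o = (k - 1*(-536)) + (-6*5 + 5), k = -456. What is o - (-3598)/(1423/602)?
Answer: 2244261/1423 ≈ 1577.1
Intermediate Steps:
o = 55 (o = (-456 - 1*(-536)) + (-6*5 + 5) = (-456 + 536) + (-30 + 5) = 80 - 25 = 55)
o - (-3598)/(1423/602) = 55 - (-3598)/(1423/602) = 55 - (-3598)/(1423*(1/602)) = 55 - (-3598)/1423/602 = 55 - (-3598)*602/1423 = 55 - 1*(-2165996/1423) = 55 + 2165996/1423 = 2244261/1423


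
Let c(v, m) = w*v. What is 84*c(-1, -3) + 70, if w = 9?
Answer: -686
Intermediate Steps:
c(v, m) = 9*v
84*c(-1, -3) + 70 = 84*(9*(-1)) + 70 = 84*(-9) + 70 = -756 + 70 = -686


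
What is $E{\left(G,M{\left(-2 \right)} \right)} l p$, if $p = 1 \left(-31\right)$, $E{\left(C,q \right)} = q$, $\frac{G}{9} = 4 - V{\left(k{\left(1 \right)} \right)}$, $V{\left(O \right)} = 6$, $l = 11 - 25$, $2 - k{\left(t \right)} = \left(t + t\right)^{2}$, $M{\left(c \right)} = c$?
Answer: $-868$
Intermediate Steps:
$k{\left(t \right)} = 2 - 4 t^{2}$ ($k{\left(t \right)} = 2 - \left(t + t\right)^{2} = 2 - \left(2 t\right)^{2} = 2 - 4 t^{2}$)
$l = -14$
$G = -18$ ($G = 9 \left(4 - 6\right) = 9 \left(-2\right) = -18$)
$p = -31$
$E{\left(G,M{\left(-2 \right)} \right)} l p = \left(-2\right) \left(-14\right) \left(-31\right) = 28 \left(-31\right) = -868$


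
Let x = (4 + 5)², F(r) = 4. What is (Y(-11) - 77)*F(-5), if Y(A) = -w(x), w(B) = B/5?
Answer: -1864/5 ≈ -372.80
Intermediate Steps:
x = 81 (x = 9² = 81)
w(B) = B/5 (w(B) = B*(⅕) = B/5)
Y(A) = -81/5
(Y(-11) - 77)*F(-5) = (-81/5 - 77)*4 = -466/5*4 = -1864/5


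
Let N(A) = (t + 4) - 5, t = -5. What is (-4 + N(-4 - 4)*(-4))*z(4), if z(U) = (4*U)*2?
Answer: 640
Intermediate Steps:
N(A) = -6 (N(A) = (-5 + 4) - 5 = -1 - 5 = -6)
z(U) = 8*U
(-4 + N(-4 - 4)*(-4))*z(4) = (-4 - 6*(-4))*(8*4) = (-4 + 24)*32 = 20*32 = 640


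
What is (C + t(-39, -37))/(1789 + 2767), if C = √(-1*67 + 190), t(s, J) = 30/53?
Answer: 15/120734 + √123/4556 ≈ 0.0025585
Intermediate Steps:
t(s, J) = 30/53 (t(s, J) = 30*(1/53) = 30/53)
C = √123 (C = √(-67 + 190) = √123 ≈ 11.091)
(C + t(-39, -37))/(1789 + 2767) = (√123 + 30/53)/(1789 + 2767) = (30/53 + √123)/4556 = (30/53 + √123)*(1/4556) = 15/120734 + √123/4556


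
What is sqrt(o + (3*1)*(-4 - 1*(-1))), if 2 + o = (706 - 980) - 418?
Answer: I*sqrt(703) ≈ 26.514*I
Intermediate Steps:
o = -694 (o = -2 + ((706 - 980) - 418) = -2 + (-274 - 418) = -2 - 692 = -694)
sqrt(o + (3*1)*(-4 - 1*(-1))) = sqrt(-694 + (3*1)*(-4 - 1*(-1))) = sqrt(-694 + 3*(-4 + 1)) = sqrt(-694 + 3*(-3)) = sqrt(-694 - 9) = sqrt(-703) = I*sqrt(703)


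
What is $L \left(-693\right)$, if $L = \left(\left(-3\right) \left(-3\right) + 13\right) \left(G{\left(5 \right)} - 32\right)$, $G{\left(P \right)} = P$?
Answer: $411642$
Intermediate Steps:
$L = -594$ ($L = \left(\left(-3\right) \left(-3\right) + 13\right) \left(5 - 32\right) = \left(9 + 13\right) \left(-27\right) = 22 \left(-27\right) = -594$)
$L \left(-693\right) = \left(-594\right) \left(-693\right) = 411642$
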